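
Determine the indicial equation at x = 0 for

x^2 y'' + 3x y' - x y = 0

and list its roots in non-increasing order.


Divide by x^2 to reach normal form y'' + P_1(x) y' + P_2(x) y = 0 with P_1(x) = 3/x and P_2(x) = -1/x.
x = 0 is a singular point because the y'-coefficient 3/x has a pole at x = 0 and the y-coefficient -1/x has a pole at x = 0.
It is a regular singular point because x P_1(x) = p(x) = 3 and x^2 P_2(x) = q(x) = -x are polynomials, hence analytic at x = 0.
p(0) = 3,  q(0) = 0.
Indicial equation: r(r-1) + p(0) r + q(0) = 0, i.e. r^2 + (p(0) - 1) r + q(0) = 0, i.e. r^2 + 2 r = 0.
Discriminant: (2)^2 - 4(0) = 4, so r = (-2 ± 2)/2.
Solving: r_1 = 0, r_2 = -2.

indicial: r^2 + 2 r = 0; roots r_1 = 0, r_2 = -2


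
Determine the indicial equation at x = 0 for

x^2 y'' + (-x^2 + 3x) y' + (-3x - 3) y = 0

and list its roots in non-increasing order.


Divide by x^2 to reach normal form y'' + P_1(x) y' + P_2(x) y = 0 with P_1(x) = -1 + 3/x and P_2(x) = -3/x - 3/x^2.
x = 0 is a singular point because the y'-coefficient -1 + 3/x has a pole at x = 0 and the y-coefficient -3/x - 3/x^2 has a pole at x = 0.
It is a regular singular point because x P_1(x) = p(x) = 3 - x and x^2 P_2(x) = q(x) = -3x - 3 are polynomials, hence analytic at x = 0.
p(0) = 3,  q(0) = -3.
Indicial equation: r(r-1) + p(0) r + q(0) = 0, i.e. r^2 + (p(0) - 1) r + q(0) = 0, i.e. r^2 + 2 r - 3 = 0.
Discriminant: (2)^2 - 4(-3) = 16, so r = (-2 ± 4)/2.
Solving: r_1 = 1, r_2 = -3.

indicial: r^2 + 2 r - 3 = 0; roots r_1 = 1, r_2 = -3


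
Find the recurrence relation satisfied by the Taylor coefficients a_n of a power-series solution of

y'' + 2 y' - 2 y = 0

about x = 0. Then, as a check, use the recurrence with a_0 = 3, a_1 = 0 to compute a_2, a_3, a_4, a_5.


Substitute y = sum_n a_n x^n.
y''(x) has coefficient (n+2)(n+1) a_{n+2} at x^n;
2 y'(x) has coefficient 2 (n+1) a_{n+1} at x^n;
-2 y(x) has coefficient -2 a_n at x^n.
Matching x^n: (n+2)(n+1) a_{n+2} + 2 (n+1) a_{n+1} - 2 a_n = 0.
Thus a_{n+2} = [-2 (n+1) a_{n+1} + 2 a_n] / ((n+1)(n+2)).

Check with a_0 = 3, a_1 = 0 (apply the recurrence for n = 0, 1, 2, 3): a_0 = 3, a_1 = 0, a_2 = 3, a_3 = -2, a_4 = 3/2, a_5 = -4/5.

a_(n+2) = [-2 (n+1) a_(n+1) + 2 a_n] / ((n+1)(n+2)); check: a_0 = 3, a_1 = 0, a_2 = 3, a_3 = -2, a_4 = 3/2, a_5 = -4/5


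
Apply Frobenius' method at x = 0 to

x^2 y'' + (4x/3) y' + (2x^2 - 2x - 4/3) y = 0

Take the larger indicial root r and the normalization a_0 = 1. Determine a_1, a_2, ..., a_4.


Write in Frobenius form y'' + (p(x)/x) y' + (q(x)/x^2) y = 0:
  p(x) = 4/3,  q(x) = 2x^2 - 2x - 4/3.
Indicial equation: r(r-1) + (4/3) r + (-4/3) = 0 -> roots r_1 = 1, r_2 = -4/3.
Take r = r_1 = 1. Let y(x) = x^r sum_{n>=0} a_n x^n with a_0 = 1.
Substitute y = x^r sum a_n x^n and match x^{r+n}. The recurrence is
  D(n) a_n - 2 a_{n-1} + 2 a_{n-2} = 0,  where D(n) = (r+n)(r+n-1) + (4/3)(r+n) + (-4/3).
  a_n = [2 a_{n-1} - 2 a_{n-2}] / D(n).
Since the indicial polynomial factors as (r - r_1)(r - r_2), D(n) = (r_1 + n - r_1)(r_1 + n - r_2) = n(n + 7/3).
Evaluating step by step (a_0 = 1):
  n = 1: D(1) = 1(1 + 7/3) = 10/3; numerator = 2(1) = 2; a_1 = (2)/(10/3) = 3/5
  n = 2: D(2) = 2(2 + 7/3) = 26/3; numerator = 2(3/5) - 2(1) = -4/5; a_2 = (-4/5)/(26/3) = -6/65
  n = 3: D(3) = 3(3 + 7/3) = 16; numerator = 2(-6/65) - 2(3/5) = -18/13; a_3 = (-18/13)/(16) = -9/104
  n = 4: D(4) = 4(4 + 7/3) = 76/3; numerator = 2(-9/104) - 2(-6/65) = 3/260; a_4 = (3/260)/(76/3) = 9/19760

r = 1; a_0 = 1; a_1 = 3/5; a_2 = -6/65; a_3 = -9/104; a_4 = 9/19760


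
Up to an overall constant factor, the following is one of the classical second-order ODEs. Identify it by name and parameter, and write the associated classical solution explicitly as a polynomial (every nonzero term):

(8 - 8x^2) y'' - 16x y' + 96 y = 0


All three coefficients share the factor 8; dividing through by 8 gives  (1 - x^2) y'' - 2x y' + 12 y = 0.
This matches the Legendre equation (1 - x^2) y'' - 2x y' + n(n+1) y = 0 (note the -2x y' term) with n(n+1) = 12, so n = 3; the polynomial solution is P_3(x).
With y = sum_k a_k x^k, matching x^k gives (k+2)(k+1) a_{k+2} = [k(k+1) - n(n+1)] a_k = (k - 3)(k + 4) a_k. The right side vanishes at k = 3, so the series with the parity of 3 terminates at degree 3.
Standard normalization (P_n(1) = 1): leading coefficient (2n)!/(2^n (n!)^2) = 720/(8*36) = 5/2, so a_3 = 5/2. Work downward with a_k = (k+1)(k+2) a_{k+2} / ((k - 3)(k + 4)):
  a_1 = (2)(3)(5/2) / ((1 - 3)(1 + 4)) = 15/(-10) = -3/2
Hence P_3(x) = 5 x^3/2 - 3 x/2.

P_3(x); series = 5 x^3/2 - 3 x/2


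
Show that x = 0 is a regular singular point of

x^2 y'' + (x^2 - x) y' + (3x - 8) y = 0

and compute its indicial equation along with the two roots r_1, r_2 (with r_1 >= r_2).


Divide by x^2 to reach normal form y'' + P_1(x) y' + P_2(x) y = 0 with P_1(x) = 1 - 1/x and P_2(x) = 3/x - 8/x^2.
x = 0 is a singular point because the y'-coefficient 1 - 1/x has a pole at x = 0 and the y-coefficient 3/x - 8/x^2 has a pole at x = 0.
It is a regular singular point because x P_1(x) = p(x) = x - 1 and x^2 P_2(x) = q(x) = 3x - 8 are polynomials, hence analytic at x = 0.
p(0) = -1,  q(0) = -8.
Indicial equation: r(r-1) + p(0) r + q(0) = 0, i.e. r^2 + (p(0) - 1) r + q(0) = 0, i.e. r^2 - 2 r - 8 = 0.
Discriminant: (-2)^2 - 4(-8) = 36, so r = (2 ± 6)/2.
Solving: r_1 = 4, r_2 = -2.

indicial: r^2 - 2 r - 8 = 0; roots r_1 = 4, r_2 = -2


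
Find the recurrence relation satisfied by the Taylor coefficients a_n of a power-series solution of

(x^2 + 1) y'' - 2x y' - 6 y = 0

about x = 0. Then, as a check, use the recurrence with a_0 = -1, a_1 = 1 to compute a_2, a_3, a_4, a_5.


Substitute y = sum_n a_n x^n.
(1 + 1 x^2) y'' contributes (n+2)(n+1) a_{n+2} + n(n-1) a_n at x^n.
-2 x y'(x) contributes -2 n a_n at x^n.
-6 y(x) contributes -6 a_n at x^n.
Matching x^n: (n+2)(n+1) a_{n+2} + (n(n-1) - 2 n - 6) a_n = 0.
Thus a_{n+2} = (-n(n-1) + 2 n + 6) / ((n+1)(n+2)) * a_n.

Check with a_0 = -1, a_1 = 1 (apply the recurrence for n = 0, 1, 2, 3): a_0 = -1, a_1 = 1, a_2 = -3, a_3 = 4/3, a_4 = -2, a_5 = 2/5.

a_(n+2) = (-n(n-1) + 2 n + 6) / ((n+1)(n+2)) * a_n; check: a_0 = -1, a_1 = 1, a_2 = -3, a_3 = 4/3, a_4 = -2, a_5 = 2/5


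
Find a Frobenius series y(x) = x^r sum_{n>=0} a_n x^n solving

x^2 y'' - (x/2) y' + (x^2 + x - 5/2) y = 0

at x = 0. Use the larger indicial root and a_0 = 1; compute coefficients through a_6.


Write in Frobenius form y'' + (p(x)/x) y' + (q(x)/x^2) y = 0:
  p(x) = -1/2,  q(x) = x^2 + x - 5/2.
Indicial equation: r(r-1) + (-1/2) r + (-5/2) = 0 -> roots r_1 = 5/2, r_2 = -1.
Take r = r_1 = 5/2. Let y(x) = x^r sum_{n>=0} a_n x^n with a_0 = 1.
Substitute y = x^r sum a_n x^n and match x^{r+n}. The recurrence is
  D(n) a_n + 1 a_{n-1} + 1 a_{n-2} = 0,  where D(n) = (r+n)(r+n-1) + (-1/2)(r+n) + (-5/2).
  a_n = [-1 a_{n-1} - 1 a_{n-2}] / D(n).
Since the indicial polynomial factors as (r - r_1)(r - r_2), D(n) = (r_1 + n - r_1)(r_1 + n - r_2) = n(n + 7/2).
Evaluating step by step (a_0 = 1):
  n = 1: D(1) = 1(1 + 7/2) = 9/2; numerator = -1(1) = -1; a_1 = (-1)/(9/2) = -2/9
  n = 2: D(2) = 2(2 + 7/2) = 11; numerator = -1(-2/9) - 1(1) = -7/9; a_2 = (-7/9)/(11) = -7/99
  n = 3: D(3) = 3(3 + 7/2) = 39/2; numerator = -1(-7/99) - 1(-2/9) = 29/99; a_3 = (29/99)/(39/2) = 58/3861
  n = 4: D(4) = 4(4 + 7/2) = 30; numerator = -1(58/3861) - 1(-7/99) = 215/3861; a_4 = (215/3861)/(30) = 43/23166
  n = 5: D(5) = 5(5 + 7/2) = 85/2; numerator = -1(43/23166) - 1(58/3861) = -391/23166; a_5 = (-391/23166)/(85/2) = -23/57915
  n = 6: D(6) = 6(6 + 7/2) = 57; numerator = -1(-23/57915) - 1(43/23166) = -13/8910; a_6 = (-13/8910)/(57) = -13/507870

r = 5/2; a_0 = 1; a_1 = -2/9; a_2 = -7/99; a_3 = 58/3861; a_4 = 43/23166; a_5 = -23/57915; a_6 = -13/507870


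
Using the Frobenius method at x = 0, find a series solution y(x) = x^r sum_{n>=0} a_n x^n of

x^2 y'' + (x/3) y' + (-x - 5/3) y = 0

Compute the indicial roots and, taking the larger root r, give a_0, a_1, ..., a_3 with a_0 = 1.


Write in Frobenius form y'' + (p(x)/x) y' + (q(x)/x^2) y = 0:
  p(x) = 1/3,  q(x) = -x - 5/3.
Indicial equation: r(r-1) + (1/3) r + (-5/3) = 0 -> roots r_1 = 5/3, r_2 = -1.
Take r = r_1 = 5/3. Let y(x) = x^r sum_{n>=0} a_n x^n with a_0 = 1.
Substitute y = x^r sum a_n x^n and match x^{r+n}. The recurrence is
  D(n) a_n - 1 a_{n-1} = 0,  where D(n) = (r+n)(r+n-1) + (1/3)(r+n) + (-5/3).
  a_n = 1 / D(n) * a_{n-1}.
Since the indicial polynomial factors as (r - r_1)(r - r_2), D(n) = (r_1 + n - r_1)(r_1 + n - r_2) = n(n + 8/3).
Evaluating step by step (a_0 = 1):
  n = 1: D(1) = 1(1 + 8/3) = 11/3; numerator = 1(1) = 1; a_1 = (1)/(11/3) = 3/11
  n = 2: D(2) = 2(2 + 8/3) = 28/3; numerator = 1(3/11) = 3/11; a_2 = (3/11)/(28/3) = 9/308
  n = 3: D(3) = 3(3 + 8/3) = 17; numerator = 1(9/308) = 9/308; a_3 = (9/308)/(17) = 9/5236

r = 5/3; a_0 = 1; a_1 = 3/11; a_2 = 9/308; a_3 = 9/5236


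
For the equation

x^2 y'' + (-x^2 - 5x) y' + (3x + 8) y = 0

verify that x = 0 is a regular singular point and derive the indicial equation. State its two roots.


Divide by x^2 to reach normal form y'' + P_1(x) y' + P_2(x) y = 0 with P_1(x) = -1 - 5/x and P_2(x) = 3/x + 8/x^2.
x = 0 is a singular point because the y'-coefficient -1 - 5/x has a pole at x = 0 and the y-coefficient 3/x + 8/x^2 has a pole at x = 0.
It is a regular singular point because x P_1(x) = p(x) = -x - 5 and x^2 P_2(x) = q(x) = 3x + 8 are polynomials, hence analytic at x = 0.
p(0) = -5,  q(0) = 8.
Indicial equation: r(r-1) + p(0) r + q(0) = 0, i.e. r^2 + (p(0) - 1) r + q(0) = 0, i.e. r^2 - 6 r + 8 = 0.
Discriminant: (-6)^2 - 4(8) = 4, so r = (6 ± 2)/2.
Solving: r_1 = 4, r_2 = 2.

indicial: r^2 - 6 r + 8 = 0; roots r_1 = 4, r_2 = 2


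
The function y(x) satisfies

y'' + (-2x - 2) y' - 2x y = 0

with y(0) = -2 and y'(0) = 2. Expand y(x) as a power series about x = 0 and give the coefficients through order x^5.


Ansatz: y(x) = sum_{n>=0} a_n x^n, so y'(x) = sum_{n>=1} n a_n x^(n-1) and y''(x) = sum_{n>=2} n(n-1) a_n x^(n-2).
Substitute into P(x) y'' + Q(x) y' + R(x) y = 0 with P(x) = 1, Q(x) = -2x - 2, R(x) = -2x, and match powers of x.
Initial conditions: a_0 = -2, a_1 = 2.
Setting the coefficient of each power of x to zero and solving order by order (substituting the coefficients already found):
  x^0: 2 a_2 - 2 a_1 = 0  ->  2 a_2 = 2 a_1 = 4  ->  a_2 = 2
  x^1: 6 a_3 - 4 a_2 - 2 a_1 - 2 a_0 = 0  ->  6 a_3 = 4 a_2 + 2 a_1 + 2 a_0 = 8  ->  a_3 = 4/3
  x^2: 12 a_4 - 6 a_3 - 4 a_2 - 2 a_1 = 0  ->  12 a_4 = 6 a_3 + 4 a_2 + 2 a_1 = 20  ->  a_4 = 5/3
  x^3: 20 a_5 - 8 a_4 - 6 a_3 - 2 a_2 = 0  ->  20 a_5 = 8 a_4 + 6 a_3 + 2 a_2 = 76/3  ->  a_5 = 19/15
Truncated series: y(x) = -2 + 2 x + 2 x^2 + (4/3) x^3 + (5/3) x^4 + (19/15) x^5 + O(x^6).

a_0 = -2; a_1 = 2; a_2 = 2; a_3 = 4/3; a_4 = 5/3; a_5 = 19/15


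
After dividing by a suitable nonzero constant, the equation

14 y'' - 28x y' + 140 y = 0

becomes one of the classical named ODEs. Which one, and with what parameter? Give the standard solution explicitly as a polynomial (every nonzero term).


All three coefficients share the factor 14; dividing through by 14 gives  y'' - 2x y' + 10 y = 0.
This matches the Hermite equation y'' - 2x y' + 2n y = 0 with 2n = 10, so n = 5; the polynomial solution is H_5(x).
With y = sum_k a_k x^k, matching x^k gives (k+2)(k+1) a_{k+2} = 2(k - n) a_k = 2(k - 5) a_k. The right side vanishes at k = 5, so the series with the parity of 5 terminates at degree 5.
Standard normalization: leading coefficient of H_n is 2^n, so a_5 = 2^5 = 32. Work downward with a_k = (k+1)(k+2) a_{k+2} / (2(k - n)):
  a_3 = (4)(5)(32) / (2(3 - 5)) = 640/(-4) = -160
  a_1 = (2)(3)(-160) / (2(1 - 5)) = -960/(-8) = 120
Hence H_5(x) = 32 x^5 - 160 x^3 + 120 x.

H_5(x); series = 32 x^5 - 160 x^3 + 120 x


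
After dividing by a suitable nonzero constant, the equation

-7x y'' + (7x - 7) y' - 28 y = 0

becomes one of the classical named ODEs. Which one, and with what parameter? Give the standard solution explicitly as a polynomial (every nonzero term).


All three coefficients share the factor -7; dividing through by -7 gives  x y'' + (1 - x) y' + 4 y = 0.
This matches the Laguerre equation x y'' + (1 - x) y' + n y = 0 with n = 4; the polynomial solution is L_4(x).
With y = sum_k a_k x^k, matching x^k gives (k+1)k a_{k+1} + (k+1) a_{k+1} - k a_k + n a_k = 0, i.e. (k+1)^2 a_{k+1} = (k - n) a_k = (k - 4) a_k. The right side vanishes at k = 4, so the series terminates at degree 4.
Standard normalization L_n(0) = 1 gives a_0 = 1. Work upward with a_{k+1} = (k - 4) a_k / (k+1)^2:
  a_1 = (0 - 4)(1) / 1^2 = -4/1 = -4
  a_2 = (1 - 4)(-4) / 2^2 = 12/4 = 3
  a_3 = (2 - 4)(3) / 3^2 = -6/9 = -2/3
  a_4 = (3 - 4)(-2/3) / 4^2 = (2/3)/16 = 1/24
Hence L_4(x) = x^4/24 - 2 x^3/3 + 3 x^2 - 4 x + 1.

L_4(x); series = x^4/24 - 2 x^3/3 + 3 x^2 - 4 x + 1


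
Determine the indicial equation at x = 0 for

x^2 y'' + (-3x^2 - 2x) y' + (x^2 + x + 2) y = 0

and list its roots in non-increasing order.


Divide by x^2 to reach normal form y'' + P_1(x) y' + P_2(x) y = 0 with P_1(x) = -3 - 2/x and P_2(x) = 1 + 1/x + 2/x^2.
x = 0 is a singular point because the y'-coefficient -3 - 2/x has a pole at x = 0 and the y-coefficient 1 + 1/x + 2/x^2 has a pole at x = 0.
It is a regular singular point because x P_1(x) = p(x) = -3x - 2 and x^2 P_2(x) = q(x) = x^2 + x + 2 are polynomials, hence analytic at x = 0.
p(0) = -2,  q(0) = 2.
Indicial equation: r(r-1) + p(0) r + q(0) = 0, i.e. r^2 + (p(0) - 1) r + q(0) = 0, i.e. r^2 - 3 r + 2 = 0.
Discriminant: (-3)^2 - 4(2) = 1, so r = (3 ± 1)/2.
Solving: r_1 = 2, r_2 = 1.

indicial: r^2 - 3 r + 2 = 0; roots r_1 = 2, r_2 = 1


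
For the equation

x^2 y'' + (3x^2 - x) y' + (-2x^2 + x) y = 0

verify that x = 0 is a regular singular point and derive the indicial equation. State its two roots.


Divide by x^2 to reach normal form y'' + P_1(x) y' + P_2(x) y = 0 with P_1(x) = 3 - 1/x and P_2(x) = -2 + 1/x.
x = 0 is a singular point because the y'-coefficient 3 - 1/x has a pole at x = 0 and the y-coefficient -2 + 1/x has a pole at x = 0.
It is a regular singular point because x P_1(x) = p(x) = 3x - 1 and x^2 P_2(x) = q(x) = -2x^2 + x are polynomials, hence analytic at x = 0.
p(0) = -1,  q(0) = 0.
Indicial equation: r(r-1) + p(0) r + q(0) = 0, i.e. r^2 + (p(0) - 1) r + q(0) = 0, i.e. r^2 - 2 r = 0.
Discriminant: (-2)^2 - 4(0) = 4, so r = (2 ± 2)/2.
Solving: r_1 = 2, r_2 = 0.

indicial: r^2 - 2 r = 0; roots r_1 = 2, r_2 = 0


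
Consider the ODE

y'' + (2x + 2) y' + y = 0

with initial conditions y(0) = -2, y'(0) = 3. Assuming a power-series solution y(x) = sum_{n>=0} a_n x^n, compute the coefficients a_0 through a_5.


Ansatz: y(x) = sum_{n>=0} a_n x^n, so y'(x) = sum_{n>=1} n a_n x^(n-1) and y''(x) = sum_{n>=2} n(n-1) a_n x^(n-2).
Substitute into P(x) y'' + Q(x) y' + R(x) y = 0 with P(x) = 1, Q(x) = 2x + 2, R(x) = 1, and match powers of x.
Initial conditions: a_0 = -2, a_1 = 3.
Setting the coefficient of each power of x to zero and solving order by order (substituting the coefficients already found):
  x^0: 2 a_2 + 2 a_1 + a_0 = 0  ->  2 a_2 = -2 a_1 - a_0 = -4  ->  a_2 = -2
  x^1: 6 a_3 + 4 a_2 + 3 a_1 = 0  ->  6 a_3 = -4 a_2 - 3 a_1 = -1  ->  a_3 = -1/6
  x^2: 12 a_4 + 6 a_3 + 5 a_2 = 0  ->  12 a_4 = -6 a_3 - 5 a_2 = 11  ->  a_4 = 11/12
  x^3: 20 a_5 + 8 a_4 + 7 a_3 = 0  ->  20 a_5 = -8 a_4 - 7 a_3 = -37/6  ->  a_5 = -37/120
Truncated series: y(x) = -2 + 3 x - 2 x^2 - (1/6) x^3 + (11/12) x^4 - (37/120) x^5 + O(x^6).

a_0 = -2; a_1 = 3; a_2 = -2; a_3 = -1/6; a_4 = 11/12; a_5 = -37/120


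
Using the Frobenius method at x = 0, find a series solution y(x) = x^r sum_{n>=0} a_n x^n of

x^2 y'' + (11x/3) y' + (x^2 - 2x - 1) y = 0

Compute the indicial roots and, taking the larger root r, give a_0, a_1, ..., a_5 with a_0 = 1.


Write in Frobenius form y'' + (p(x)/x) y' + (q(x)/x^2) y = 0:
  p(x) = 11/3,  q(x) = x^2 - 2x - 1.
Indicial equation: r(r-1) + (11/3) r + (-1) = 0 -> roots r_1 = 1/3, r_2 = -3.
Take r = r_1 = 1/3. Let y(x) = x^r sum_{n>=0} a_n x^n with a_0 = 1.
Substitute y = x^r sum a_n x^n and match x^{r+n}. The recurrence is
  D(n) a_n - 2 a_{n-1} + 1 a_{n-2} = 0,  where D(n) = (r+n)(r+n-1) + (11/3)(r+n) + (-1).
  a_n = [2 a_{n-1} - 1 a_{n-2}] / D(n).
Since the indicial polynomial factors as (r - r_1)(r - r_2), D(n) = (r_1 + n - r_1)(r_1 + n - r_2) = n(n + 10/3).
Evaluating step by step (a_0 = 1):
  n = 1: D(1) = 1(1 + 10/3) = 13/3; numerator = 2(1) = 2; a_1 = (2)/(13/3) = 6/13
  n = 2: D(2) = 2(2 + 10/3) = 32/3; numerator = 2(6/13) - 1(1) = -1/13; a_2 = (-1/13)/(32/3) = -3/416
  n = 3: D(3) = 3(3 + 10/3) = 19; numerator = 2(-3/416) - 1(6/13) = -99/208; a_3 = (-99/208)/(19) = -99/3952
  n = 4: D(4) = 4(4 + 10/3) = 88/3; numerator = 2(-99/3952) - 1(-3/416) = -339/7904; a_4 = (-339/7904)/(88/3) = -1017/695552
  n = 5: D(5) = 5(5 + 10/3) = 125/3; numerator = 2(-1017/695552) - 1(-99/3952) = 405/18304; a_5 = (405/18304)/(125/3) = 243/457600

r = 1/3; a_0 = 1; a_1 = 6/13; a_2 = -3/416; a_3 = -99/3952; a_4 = -1017/695552; a_5 = 243/457600


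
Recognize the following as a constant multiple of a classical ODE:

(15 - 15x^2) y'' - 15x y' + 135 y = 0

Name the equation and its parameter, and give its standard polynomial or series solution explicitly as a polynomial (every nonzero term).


All three coefficients share the factor 15; dividing through by 15 gives  (1 - x^2) y'' - x y' + 9 y = 0.
This matches the Chebyshev equation (1 - x^2) y'' - x y' + n^2 y = 0 (note the -x y' term, not -2x y') with n^2 = 9, so n = 3; the polynomial solution is T_3(x).
With y = sum_k a_k x^k, matching x^k gives (k+2)(k+1) a_{k+2} = (k^2 - n^2) a_k = (k - 3)(k + 3) a_k. The right side vanishes at k = 3, so the series with the parity of 3 terminates at degree 3.
Standard normalization: leading coefficient of T_n is 2^(n-1), so a_3 = 2^2 = 4. Work downward with a_k = (k+1)(k+2) a_{k+2} / ((k - 3)(k + 3)):
  a_1 = (2)(3)(4) / ((1 - 3)(1 + 3)) = 24/(-8) = -3
Hence T_3(x) = 4 x^3 - 3 x.

T_3(x); series = 4 x^3 - 3 x


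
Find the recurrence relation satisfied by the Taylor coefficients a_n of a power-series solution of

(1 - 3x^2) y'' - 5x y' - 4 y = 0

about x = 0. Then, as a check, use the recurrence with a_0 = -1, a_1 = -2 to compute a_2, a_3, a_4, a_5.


Substitute y = sum_n a_n x^n.
(1 - 3 x^2) y'' contributes (n+2)(n+1) a_{n+2} - 3 n(n-1) a_n at x^n.
-5 x y'(x) contributes -5 n a_n at x^n.
-4 y(x) contributes -4 a_n at x^n.
Matching x^n: (n+2)(n+1) a_{n+2} + (-3 n(n-1) - 5 n - 4) a_n = 0.
Thus a_{n+2} = (3 n(n-1) + 5 n + 4) / ((n+1)(n+2)) * a_n.

Check with a_0 = -1, a_1 = -2 (apply the recurrence for n = 0, 1, 2, 3): a_0 = -1, a_1 = -2, a_2 = -2, a_3 = -3, a_4 = -10/3, a_5 = -111/20.

a_(n+2) = (3 n(n-1) + 5 n + 4) / ((n+1)(n+2)) * a_n; check: a_0 = -1, a_1 = -2, a_2 = -2, a_3 = -3, a_4 = -10/3, a_5 = -111/20


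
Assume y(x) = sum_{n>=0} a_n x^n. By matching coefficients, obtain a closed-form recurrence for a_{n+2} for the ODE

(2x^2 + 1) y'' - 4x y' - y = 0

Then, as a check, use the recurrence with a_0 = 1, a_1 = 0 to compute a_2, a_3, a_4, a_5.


Substitute y = sum_n a_n x^n.
(1 + 2 x^2) y'' contributes (n+2)(n+1) a_{n+2} + 2 n(n-1) a_n at x^n.
-4 x y'(x) contributes -4 n a_n at x^n.
-y(x) contributes -1 a_n at x^n.
Matching x^n: (n+2)(n+1) a_{n+2} + (2 n(n-1) - 4 n - 1) a_n = 0.
Thus a_{n+2} = (-2 n(n-1) + 4 n + 1) / ((n+1)(n+2)) * a_n.

Check with a_0 = 1, a_1 = 0 (apply the recurrence for n = 0, 1, 2, 3): a_0 = 1, a_1 = 0, a_2 = 1/2, a_3 = 0, a_4 = 5/24, a_5 = 0.

a_(n+2) = (-2 n(n-1) + 4 n + 1) / ((n+1)(n+2)) * a_n; check: a_0 = 1, a_1 = 0, a_2 = 1/2, a_3 = 0, a_4 = 5/24, a_5 = 0


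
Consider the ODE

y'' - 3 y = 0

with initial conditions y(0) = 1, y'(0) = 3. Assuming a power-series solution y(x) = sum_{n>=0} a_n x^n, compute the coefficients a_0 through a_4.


Ansatz: y(x) = sum_{n>=0} a_n x^n, so y'(x) = sum_{n>=1} n a_n x^(n-1) and y''(x) = sum_{n>=2} n(n-1) a_n x^(n-2).
Substitute into P(x) y'' + Q(x) y' + R(x) y = 0 with P(x) = 1, Q(x) = 0, R(x) = -3, and match powers of x.
Initial conditions: a_0 = 1, a_1 = 3.
Setting the coefficient of each power of x to zero and solving order by order (substituting the coefficients already found):
  x^0: 2 a_2 - 3 a_0 = 0  ->  2 a_2 = 3 a_0 = 3  ->  a_2 = 3/2
  x^1: 6 a_3 - 3 a_1 = 0  ->  6 a_3 = 3 a_1 = 9  ->  a_3 = 3/2
  x^2: 12 a_4 - 3 a_2 = 0  ->  12 a_4 = 3 a_2 = 9/2  ->  a_4 = 3/8
Truncated series: y(x) = 1 + 3 x + (3/2) x^2 + (3/2) x^3 + (3/8) x^4 + O(x^5).

a_0 = 1; a_1 = 3; a_2 = 3/2; a_3 = 3/2; a_4 = 3/8


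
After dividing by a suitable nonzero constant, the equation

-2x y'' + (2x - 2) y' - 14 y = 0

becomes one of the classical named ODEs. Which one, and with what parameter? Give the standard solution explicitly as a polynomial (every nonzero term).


All three coefficients share the factor -2; dividing through by -2 gives  x y'' + (1 - x) y' + 7 y = 0.
This matches the Laguerre equation x y'' + (1 - x) y' + n y = 0 with n = 7; the polynomial solution is L_7(x).
With y = sum_k a_k x^k, matching x^k gives (k+1)k a_{k+1} + (k+1) a_{k+1} - k a_k + n a_k = 0, i.e. (k+1)^2 a_{k+1} = (k - n) a_k = (k - 7) a_k. The right side vanishes at k = 7, so the series terminates at degree 7.
Standard normalization L_n(0) = 1 gives a_0 = 1. Work upward with a_{k+1} = (k - 7) a_k / (k+1)^2:
  a_1 = (0 - 7)(1) / 1^2 = -7/1 = -7
  a_2 = (1 - 7)(-7) / 2^2 = 42/4 = 21/2
  a_3 = (2 - 7)(21/2) / 3^2 = (-105/2)/9 = -35/6
  a_4 = (3 - 7)(-35/6) / 4^2 = (70/3)/16 = 35/24
  a_5 = (4 - 7)(35/24) / 5^2 = (-35/8)/25 = -7/40
  a_6 = (5 - 7)(-7/40) / 6^2 = (7/20)/36 = 7/720
  a_7 = (6 - 7)(7/720) / 7^2 = (-7/720)/49 = -1/5040
Hence L_7(x) = -x^7/5040 + 7 x^6/720 - 7 x^5/40 + 35 x^4/24 - 35 x^3/6 + 21 x^2/2 - 7 x + 1.

L_7(x); series = -x^7/5040 + 7 x^6/720 - 7 x^5/40 + 35 x^4/24 - 35 x^3/6 + 21 x^2/2 - 7 x + 1


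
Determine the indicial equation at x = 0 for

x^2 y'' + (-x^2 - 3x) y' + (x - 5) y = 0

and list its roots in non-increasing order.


Divide by x^2 to reach normal form y'' + P_1(x) y' + P_2(x) y = 0 with P_1(x) = -1 - 3/x and P_2(x) = 1/x - 5/x^2.
x = 0 is a singular point because the y'-coefficient -1 - 3/x has a pole at x = 0 and the y-coefficient 1/x - 5/x^2 has a pole at x = 0.
It is a regular singular point because x P_1(x) = p(x) = -x - 3 and x^2 P_2(x) = q(x) = x - 5 are polynomials, hence analytic at x = 0.
p(0) = -3,  q(0) = -5.
Indicial equation: r(r-1) + p(0) r + q(0) = 0, i.e. r^2 + (p(0) - 1) r + q(0) = 0, i.e. r^2 - 4 r - 5 = 0.
Discriminant: (-4)^2 - 4(-5) = 36, so r = (4 ± 6)/2.
Solving: r_1 = 5, r_2 = -1.

indicial: r^2 - 4 r - 5 = 0; roots r_1 = 5, r_2 = -1


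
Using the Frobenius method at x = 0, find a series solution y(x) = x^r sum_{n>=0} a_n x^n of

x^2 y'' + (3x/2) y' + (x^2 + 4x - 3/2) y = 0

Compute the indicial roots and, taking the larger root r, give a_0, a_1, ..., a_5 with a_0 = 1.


Write in Frobenius form y'' + (p(x)/x) y' + (q(x)/x^2) y = 0:
  p(x) = 3/2,  q(x) = x^2 + 4x - 3/2.
Indicial equation: r(r-1) + (3/2) r + (-3/2) = 0 -> roots r_1 = 1, r_2 = -3/2.
Take r = r_1 = 1. Let y(x) = x^r sum_{n>=0} a_n x^n with a_0 = 1.
Substitute y = x^r sum a_n x^n and match x^{r+n}. The recurrence is
  D(n) a_n + 4 a_{n-1} + 1 a_{n-2} = 0,  where D(n) = (r+n)(r+n-1) + (3/2)(r+n) + (-3/2).
  a_n = [-4 a_{n-1} - 1 a_{n-2}] / D(n).
Since the indicial polynomial factors as (r - r_1)(r - r_2), D(n) = (r_1 + n - r_1)(r_1 + n - r_2) = n(n + 5/2).
Evaluating step by step (a_0 = 1):
  n = 1: D(1) = 1(1 + 5/2) = 7/2; numerator = -4(1) = -4; a_1 = (-4)/(7/2) = -8/7
  n = 2: D(2) = 2(2 + 5/2) = 9; numerator = -4(-8/7) - 1(1) = 25/7; a_2 = (25/7)/(9) = 25/63
  n = 3: D(3) = 3(3 + 5/2) = 33/2; numerator = -4(25/63) - 1(-8/7) = -4/9; a_3 = (-4/9)/(33/2) = -8/297
  n = 4: D(4) = 4(4 + 5/2) = 26; numerator = -4(-8/297) - 1(25/63) = -601/2079; a_4 = (-601/2079)/(26) = -601/54054
  n = 5: D(5) = 5(5 + 5/2) = 75/2; numerator = -4(-601/54054) - 1(-8/297) = 1930/27027; a_5 = (1930/27027)/(75/2) = 772/405405

r = 1; a_0 = 1; a_1 = -8/7; a_2 = 25/63; a_3 = -8/297; a_4 = -601/54054; a_5 = 772/405405


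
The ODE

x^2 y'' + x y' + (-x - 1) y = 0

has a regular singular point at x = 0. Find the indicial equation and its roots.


Divide by x^2 to reach normal form y'' + P_1(x) y' + P_2(x) y = 0 with P_1(x) = 1/x and P_2(x) = -1/x - 1/x^2.
x = 0 is a singular point because the y'-coefficient 1/x has a pole at x = 0 and the y-coefficient -1/x - 1/x^2 has a pole at x = 0.
It is a regular singular point because x P_1(x) = p(x) = 1 and x^2 P_2(x) = q(x) = -x - 1 are polynomials, hence analytic at x = 0.
p(0) = 1,  q(0) = -1.
Indicial equation: r(r-1) + p(0) r + q(0) = 0, i.e. r^2 + (p(0) - 1) r + q(0) = 0, i.e. r^2 - 1 = 0.
Discriminant: (0)^2 - 4(-1) = 4, so r = (0 ± 2)/2.
Solving: r_1 = 1, r_2 = -1.

indicial: r^2 - 1 = 0; roots r_1 = 1, r_2 = -1


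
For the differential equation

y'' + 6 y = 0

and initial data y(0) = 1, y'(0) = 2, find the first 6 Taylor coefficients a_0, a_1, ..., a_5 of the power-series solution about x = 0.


Ansatz: y(x) = sum_{n>=0} a_n x^n, so y'(x) = sum_{n>=1} n a_n x^(n-1) and y''(x) = sum_{n>=2} n(n-1) a_n x^(n-2).
Substitute into P(x) y'' + Q(x) y' + R(x) y = 0 with P(x) = 1, Q(x) = 0, R(x) = 6, and match powers of x.
Initial conditions: a_0 = 1, a_1 = 2.
Setting the coefficient of each power of x to zero and solving order by order (substituting the coefficients already found):
  x^0: 2 a_2 + 6 a_0 = 0  ->  2 a_2 = -6 a_0 = -6  ->  a_2 = -3
  x^1: 6 a_3 + 6 a_1 = 0  ->  6 a_3 = -6 a_1 = -12  ->  a_3 = -2
  x^2: 12 a_4 + 6 a_2 = 0  ->  12 a_4 = -6 a_2 = 18  ->  a_4 = 3/2
  x^3: 20 a_5 + 6 a_3 = 0  ->  20 a_5 = -6 a_3 = 12  ->  a_5 = 3/5
Truncated series: y(x) = 1 + 2 x - 3 x^2 - 2 x^3 + (3/2) x^4 + (3/5) x^5 + O(x^6).

a_0 = 1; a_1 = 2; a_2 = -3; a_3 = -2; a_4 = 3/2; a_5 = 3/5


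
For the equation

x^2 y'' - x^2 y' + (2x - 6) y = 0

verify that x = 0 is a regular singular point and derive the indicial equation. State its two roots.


Divide by x^2 to reach normal form y'' + P_1(x) y' + P_2(x) y = 0 with P_1(x) = -1 and P_2(x) = 2/x - 6/x^2.
x = 0 is a singular point because the y-coefficient 2/x - 6/x^2 has a pole at x = 0.
It is a regular singular point because x P_1(x) = p(x) = -x and x^2 P_2(x) = q(x) = 2x - 6 are polynomials, hence analytic at x = 0.
p(0) = 0,  q(0) = -6.
Indicial equation: r(r-1) + p(0) r + q(0) = 0, i.e. r^2 + (p(0) - 1) r + q(0) = 0, i.e. r^2 - 1 r - 6 = 0.
Discriminant: (-1)^2 - 4(-6) = 25, so r = (1 ± 5)/2.
Solving: r_1 = 3, r_2 = -2.

indicial: r^2 - 1 r - 6 = 0; roots r_1 = 3, r_2 = -2


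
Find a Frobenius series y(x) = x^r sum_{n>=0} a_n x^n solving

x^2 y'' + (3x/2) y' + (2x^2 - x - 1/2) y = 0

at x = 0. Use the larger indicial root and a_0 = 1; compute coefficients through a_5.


Write in Frobenius form y'' + (p(x)/x) y' + (q(x)/x^2) y = 0:
  p(x) = 3/2,  q(x) = 2x^2 - x - 1/2.
Indicial equation: r(r-1) + (3/2) r + (-1/2) = 0 -> roots r_1 = 1/2, r_2 = -1.
Take r = r_1 = 1/2. Let y(x) = x^r sum_{n>=0} a_n x^n with a_0 = 1.
Substitute y = x^r sum a_n x^n and match x^{r+n}. The recurrence is
  D(n) a_n - 1 a_{n-1} + 2 a_{n-2} = 0,  where D(n) = (r+n)(r+n-1) + (3/2)(r+n) + (-1/2).
  a_n = [1 a_{n-1} - 2 a_{n-2}] / D(n).
Since the indicial polynomial factors as (r - r_1)(r - r_2), D(n) = (r_1 + n - r_1)(r_1 + n - r_2) = n(n + 3/2).
Evaluating step by step (a_0 = 1):
  n = 1: D(1) = 1(1 + 3/2) = 5/2; numerator = 1(1) = 1; a_1 = (1)/(5/2) = 2/5
  n = 2: D(2) = 2(2 + 3/2) = 7; numerator = 1(2/5) - 2(1) = -8/5; a_2 = (-8/5)/(7) = -8/35
  n = 3: D(3) = 3(3 + 3/2) = 27/2; numerator = 1(-8/35) - 2(2/5) = -36/35; a_3 = (-36/35)/(27/2) = -8/105
  n = 4: D(4) = 4(4 + 3/2) = 22; numerator = 1(-8/105) - 2(-8/35) = 8/21; a_4 = (8/21)/(22) = 4/231
  n = 5: D(5) = 5(5 + 3/2) = 65/2; numerator = 1(4/231) - 2(-8/105) = 28/165; a_5 = (28/165)/(65/2) = 56/10725

r = 1/2; a_0 = 1; a_1 = 2/5; a_2 = -8/35; a_3 = -8/105; a_4 = 4/231; a_5 = 56/10725


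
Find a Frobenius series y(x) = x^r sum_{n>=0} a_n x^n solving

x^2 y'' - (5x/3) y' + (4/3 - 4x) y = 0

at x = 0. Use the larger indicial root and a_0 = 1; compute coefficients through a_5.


Write in Frobenius form y'' + (p(x)/x) y' + (q(x)/x^2) y = 0:
  p(x) = -5/3,  q(x) = 4/3 - 4x.
Indicial equation: r(r-1) + (-5/3) r + (4/3) = 0 -> roots r_1 = 2, r_2 = 2/3.
Take r = r_1 = 2. Let y(x) = x^r sum_{n>=0} a_n x^n with a_0 = 1.
Substitute y = x^r sum a_n x^n and match x^{r+n}. The recurrence is
  D(n) a_n - 4 a_{n-1} = 0,  where D(n) = (r+n)(r+n-1) + (-5/3)(r+n) + (4/3).
  a_n = 4 / D(n) * a_{n-1}.
Since the indicial polynomial factors as (r - r_1)(r - r_2), D(n) = (r_1 + n - r_1)(r_1 + n - r_2) = n(n + 4/3).
Evaluating step by step (a_0 = 1):
  n = 1: D(1) = 1(1 + 4/3) = 7/3; numerator = 4(1) = 4; a_1 = (4)/(7/3) = 12/7
  n = 2: D(2) = 2(2 + 4/3) = 20/3; numerator = 4(12/7) = 48/7; a_2 = (48/7)/(20/3) = 36/35
  n = 3: D(3) = 3(3 + 4/3) = 13; numerator = 4(36/35) = 144/35; a_3 = (144/35)/(13) = 144/455
  n = 4: D(4) = 4(4 + 4/3) = 64/3; numerator = 4(144/455) = 576/455; a_4 = (576/455)/(64/3) = 27/455
  n = 5: D(5) = 5(5 + 4/3) = 95/3; numerator = 4(27/455) = 108/455; a_5 = (108/455)/(95/3) = 324/43225

r = 2; a_0 = 1; a_1 = 12/7; a_2 = 36/35; a_3 = 144/455; a_4 = 27/455; a_5 = 324/43225


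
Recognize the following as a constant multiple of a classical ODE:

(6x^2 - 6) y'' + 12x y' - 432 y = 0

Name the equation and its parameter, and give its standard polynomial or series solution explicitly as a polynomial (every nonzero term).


All three coefficients share the factor -6; dividing through by -6 gives  (1 - x^2) y'' - 2x y' + 72 y = 0.
This matches the Legendre equation (1 - x^2) y'' - 2x y' + n(n+1) y = 0 (note the -2x y' term) with n(n+1) = 72, so n = 8; the polynomial solution is P_8(x).
With y = sum_k a_k x^k, matching x^k gives (k+2)(k+1) a_{k+2} = [k(k+1) - n(n+1)] a_k = (k - 8)(k + 9) a_k. The right side vanishes at k = 8, so the series with the parity of 8 terminates at degree 8.
Standard normalization (P_n(1) = 1): leading coefficient (2n)!/(2^n (n!)^2) = 20922789888000/(256*1625702400) = 6435/128, so a_8 = 6435/128. Work downward with a_k = (k+1)(k+2) a_{k+2} / ((k - 8)(k + 9)):
  a_6 = (7)(8)(6435/128) / ((6 - 8)(6 + 9)) = (45045/16)/(-30) = -3003/32
  a_4 = (5)(6)(-3003/32) / ((4 - 8)(4 + 9)) = (-45045/16)/(-52) = 3465/64
  a_2 = (3)(4)(3465/64) / ((2 - 8)(2 + 9)) = (10395/16)/(-66) = -315/32
  a_0 = (1)(2)(-315/32) / ((0 - 8)(0 + 9)) = (-315/16)/(-72) = 35/128
Hence P_8(x) = 6435 x^8/128 - 3003 x^6/32 + 3465 x^4/64 - 315 x^2/32 + 35/128.

P_8(x); series = 6435 x^8/128 - 3003 x^6/32 + 3465 x^4/64 - 315 x^2/32 + 35/128


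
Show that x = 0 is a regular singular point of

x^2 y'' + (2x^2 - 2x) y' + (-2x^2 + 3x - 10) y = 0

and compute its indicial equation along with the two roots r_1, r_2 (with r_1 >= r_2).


Divide by x^2 to reach normal form y'' + P_1(x) y' + P_2(x) y = 0 with P_1(x) = 2 - 2/x and P_2(x) = -2 + 3/x - 10/x^2.
x = 0 is a singular point because the y'-coefficient 2 - 2/x has a pole at x = 0 and the y-coefficient -2 + 3/x - 10/x^2 has a pole at x = 0.
It is a regular singular point because x P_1(x) = p(x) = 2x - 2 and x^2 P_2(x) = q(x) = -2x^2 + 3x - 10 are polynomials, hence analytic at x = 0.
p(0) = -2,  q(0) = -10.
Indicial equation: r(r-1) + p(0) r + q(0) = 0, i.e. r^2 + (p(0) - 1) r + q(0) = 0, i.e. r^2 - 3 r - 10 = 0.
Discriminant: (-3)^2 - 4(-10) = 49, so r = (3 ± 7)/2.
Solving: r_1 = 5, r_2 = -2.

indicial: r^2 - 3 r - 10 = 0; roots r_1 = 5, r_2 = -2


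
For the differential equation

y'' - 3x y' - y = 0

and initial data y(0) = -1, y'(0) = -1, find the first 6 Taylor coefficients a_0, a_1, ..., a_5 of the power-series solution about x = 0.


Ansatz: y(x) = sum_{n>=0} a_n x^n, so y'(x) = sum_{n>=1} n a_n x^(n-1) and y''(x) = sum_{n>=2} n(n-1) a_n x^(n-2).
Substitute into P(x) y'' + Q(x) y' + R(x) y = 0 with P(x) = 1, Q(x) = -3x, R(x) = -1, and match powers of x.
Initial conditions: a_0 = -1, a_1 = -1.
Setting the coefficient of each power of x to zero and solving order by order (substituting the coefficients already found):
  x^0: 2 a_2 - a_0 = 0  ->  2 a_2 = a_0 = -1  ->  a_2 = -1/2
  x^1: 6 a_3 - 4 a_1 = 0  ->  6 a_3 = 4 a_1 = -4  ->  a_3 = -2/3
  x^2: 12 a_4 - 7 a_2 = 0  ->  12 a_4 = 7 a_2 = -7/2  ->  a_4 = -7/24
  x^3: 20 a_5 - 10 a_3 = 0  ->  20 a_5 = 10 a_3 = -20/3  ->  a_5 = -1/3
Truncated series: y(x) = -1 - x - (1/2) x^2 - (2/3) x^3 - (7/24) x^4 - (1/3) x^5 + O(x^6).

a_0 = -1; a_1 = -1; a_2 = -1/2; a_3 = -2/3; a_4 = -7/24; a_5 = -1/3


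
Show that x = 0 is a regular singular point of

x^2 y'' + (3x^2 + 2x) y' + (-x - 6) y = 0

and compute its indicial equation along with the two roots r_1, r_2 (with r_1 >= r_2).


Divide by x^2 to reach normal form y'' + P_1(x) y' + P_2(x) y = 0 with P_1(x) = 3 + 2/x and P_2(x) = -1/x - 6/x^2.
x = 0 is a singular point because the y'-coefficient 3 + 2/x has a pole at x = 0 and the y-coefficient -1/x - 6/x^2 has a pole at x = 0.
It is a regular singular point because x P_1(x) = p(x) = 3x + 2 and x^2 P_2(x) = q(x) = -x - 6 are polynomials, hence analytic at x = 0.
p(0) = 2,  q(0) = -6.
Indicial equation: r(r-1) + p(0) r + q(0) = 0, i.e. r^2 + (p(0) - 1) r + q(0) = 0, i.e. r^2 + 1 r - 6 = 0.
Discriminant: (1)^2 - 4(-6) = 25, so r = (-1 ± 5)/2.
Solving: r_1 = 2, r_2 = -3.

indicial: r^2 + 1 r - 6 = 0; roots r_1 = 2, r_2 = -3


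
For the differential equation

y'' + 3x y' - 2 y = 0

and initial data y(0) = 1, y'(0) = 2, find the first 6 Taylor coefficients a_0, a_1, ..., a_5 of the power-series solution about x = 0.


Ansatz: y(x) = sum_{n>=0} a_n x^n, so y'(x) = sum_{n>=1} n a_n x^(n-1) and y''(x) = sum_{n>=2} n(n-1) a_n x^(n-2).
Substitute into P(x) y'' + Q(x) y' + R(x) y = 0 with P(x) = 1, Q(x) = 3x, R(x) = -2, and match powers of x.
Initial conditions: a_0 = 1, a_1 = 2.
Setting the coefficient of each power of x to zero and solving order by order (substituting the coefficients already found):
  x^0: 2 a_2 - 2 a_0 = 0  ->  2 a_2 = 2 a_0 = 2  ->  a_2 = 1
  x^1: 6 a_3 + a_1 = 0  ->  6 a_3 = -a_1 = -2  ->  a_3 = -1/3
  x^2: 12 a_4 + 4 a_2 = 0  ->  12 a_4 = -4 a_2 = -4  ->  a_4 = -1/3
  x^3: 20 a_5 + 7 a_3 = 0  ->  20 a_5 = -7 a_3 = 7/3  ->  a_5 = 7/60
Truncated series: y(x) = 1 + 2 x + x^2 - (1/3) x^3 - (1/3) x^4 + (7/60) x^5 + O(x^6).

a_0 = 1; a_1 = 2; a_2 = 1; a_3 = -1/3; a_4 = -1/3; a_5 = 7/60


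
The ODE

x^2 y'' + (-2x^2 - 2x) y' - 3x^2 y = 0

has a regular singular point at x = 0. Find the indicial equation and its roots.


Divide by x^2 to reach normal form y'' + P_1(x) y' + P_2(x) y = 0 with P_1(x) = -2 - 2/x and P_2(x) = -3.
x = 0 is a singular point because the y'-coefficient -2 - 2/x has a pole at x = 0.
It is a regular singular point because x P_1(x) = p(x) = -2x - 2 and x^2 P_2(x) = q(x) = -3x^2 are polynomials, hence analytic at x = 0.
p(0) = -2,  q(0) = 0.
Indicial equation: r(r-1) + p(0) r + q(0) = 0, i.e. r^2 + (p(0) - 1) r + q(0) = 0, i.e. r^2 - 3 r = 0.
Discriminant: (-3)^2 - 4(0) = 9, so r = (3 ± 3)/2.
Solving: r_1 = 3, r_2 = 0.

indicial: r^2 - 3 r = 0; roots r_1 = 3, r_2 = 0


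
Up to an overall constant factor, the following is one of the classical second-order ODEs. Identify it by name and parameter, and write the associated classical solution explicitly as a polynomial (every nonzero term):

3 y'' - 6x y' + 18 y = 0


All three coefficients share the factor 3; dividing through by 3 gives  y'' - 2x y' + 6 y = 0.
This matches the Hermite equation y'' - 2x y' + 2n y = 0 with 2n = 6, so n = 3; the polynomial solution is H_3(x).
With y = sum_k a_k x^k, matching x^k gives (k+2)(k+1) a_{k+2} = 2(k - n) a_k = 2(k - 3) a_k. The right side vanishes at k = 3, so the series with the parity of 3 terminates at degree 3.
Standard normalization: leading coefficient of H_n is 2^n, so a_3 = 2^3 = 8. Work downward with a_k = (k+1)(k+2) a_{k+2} / (2(k - n)):
  a_1 = (2)(3)(8) / (2(1 - 3)) = 48/(-4) = -12
Hence H_3(x) = 8 x^3 - 12 x.

H_3(x); series = 8 x^3 - 12 x


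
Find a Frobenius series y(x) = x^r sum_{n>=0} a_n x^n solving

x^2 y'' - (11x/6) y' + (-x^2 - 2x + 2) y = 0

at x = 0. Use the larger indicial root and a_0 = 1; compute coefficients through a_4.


Write in Frobenius form y'' + (p(x)/x) y' + (q(x)/x^2) y = 0:
  p(x) = -11/6,  q(x) = -x^2 - 2x + 2.
Indicial equation: r(r-1) + (-11/6) r + (2) = 0 -> roots r_1 = 3/2, r_2 = 4/3.
Take r = r_1 = 3/2. Let y(x) = x^r sum_{n>=0} a_n x^n with a_0 = 1.
Substitute y = x^r sum a_n x^n and match x^{r+n}. The recurrence is
  D(n) a_n - 2 a_{n-1} - 1 a_{n-2} = 0,  where D(n) = (r+n)(r+n-1) + (-11/6)(r+n) + (2).
  a_n = [2 a_{n-1} + 1 a_{n-2}] / D(n).
Since the indicial polynomial factors as (r - r_1)(r - r_2), D(n) = (r_1 + n - r_1)(r_1 + n - r_2) = n(n + 1/6).
Evaluating step by step (a_0 = 1):
  n = 1: D(1) = 1(1 + 1/6) = 7/6; numerator = 2(1) = 2; a_1 = (2)/(7/6) = 12/7
  n = 2: D(2) = 2(2 + 1/6) = 13/3; numerator = 2(12/7) + 1(1) = 31/7; a_2 = (31/7)/(13/3) = 93/91
  n = 3: D(3) = 3(3 + 1/6) = 19/2; numerator = 2(93/91) + 1(12/7) = 342/91; a_3 = (342/91)/(19/2) = 36/91
  n = 4: D(4) = 4(4 + 1/6) = 50/3; numerator = 2(36/91) + 1(93/91) = 165/91; a_4 = (165/91)/(50/3) = 99/910

r = 3/2; a_0 = 1; a_1 = 12/7; a_2 = 93/91; a_3 = 36/91; a_4 = 99/910


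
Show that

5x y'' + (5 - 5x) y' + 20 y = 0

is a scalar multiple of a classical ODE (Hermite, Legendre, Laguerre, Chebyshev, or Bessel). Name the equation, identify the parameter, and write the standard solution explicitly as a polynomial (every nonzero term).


All three coefficients share the factor 5; dividing through by 5 gives  x y'' + (1 - x) y' + 4 y = 0.
This matches the Laguerre equation x y'' + (1 - x) y' + n y = 0 with n = 4; the polynomial solution is L_4(x).
With y = sum_k a_k x^k, matching x^k gives (k+1)k a_{k+1} + (k+1) a_{k+1} - k a_k + n a_k = 0, i.e. (k+1)^2 a_{k+1} = (k - n) a_k = (k - 4) a_k. The right side vanishes at k = 4, so the series terminates at degree 4.
Standard normalization L_n(0) = 1 gives a_0 = 1. Work upward with a_{k+1} = (k - 4) a_k / (k+1)^2:
  a_1 = (0 - 4)(1) / 1^2 = -4/1 = -4
  a_2 = (1 - 4)(-4) / 2^2 = 12/4 = 3
  a_3 = (2 - 4)(3) / 3^2 = -6/9 = -2/3
  a_4 = (3 - 4)(-2/3) / 4^2 = (2/3)/16 = 1/24
Hence L_4(x) = x^4/24 - 2 x^3/3 + 3 x^2 - 4 x + 1.

L_4(x); series = x^4/24 - 2 x^3/3 + 3 x^2 - 4 x + 1


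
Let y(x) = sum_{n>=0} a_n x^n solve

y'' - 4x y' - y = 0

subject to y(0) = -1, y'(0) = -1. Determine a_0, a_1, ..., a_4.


Ansatz: y(x) = sum_{n>=0} a_n x^n, so y'(x) = sum_{n>=1} n a_n x^(n-1) and y''(x) = sum_{n>=2} n(n-1) a_n x^(n-2).
Substitute into P(x) y'' + Q(x) y' + R(x) y = 0 with P(x) = 1, Q(x) = -4x, R(x) = -1, and match powers of x.
Initial conditions: a_0 = -1, a_1 = -1.
Setting the coefficient of each power of x to zero and solving order by order (substituting the coefficients already found):
  x^0: 2 a_2 - a_0 = 0  ->  2 a_2 = a_0 = -1  ->  a_2 = -1/2
  x^1: 6 a_3 - 5 a_1 = 0  ->  6 a_3 = 5 a_1 = -5  ->  a_3 = -5/6
  x^2: 12 a_4 - 9 a_2 = 0  ->  12 a_4 = 9 a_2 = -9/2  ->  a_4 = -3/8
Truncated series: y(x) = -1 - x - (1/2) x^2 - (5/6) x^3 - (3/8) x^4 + O(x^5).

a_0 = -1; a_1 = -1; a_2 = -1/2; a_3 = -5/6; a_4 = -3/8


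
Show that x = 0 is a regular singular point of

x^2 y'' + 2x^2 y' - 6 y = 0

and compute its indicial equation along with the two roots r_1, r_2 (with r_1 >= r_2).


Divide by x^2 to reach normal form y'' + P_1(x) y' + P_2(x) y = 0 with P_1(x) = 2 and P_2(x) = -6/x^2.
x = 0 is a singular point because the y-coefficient -6/x^2 has a pole at x = 0.
It is a regular singular point because x P_1(x) = p(x) = 2x and x^2 P_2(x) = q(x) = -6 are polynomials, hence analytic at x = 0.
p(0) = 0,  q(0) = -6.
Indicial equation: r(r-1) + p(0) r + q(0) = 0, i.e. r^2 + (p(0) - 1) r + q(0) = 0, i.e. r^2 - 1 r - 6 = 0.
Discriminant: (-1)^2 - 4(-6) = 25, so r = (1 ± 5)/2.
Solving: r_1 = 3, r_2 = -2.

indicial: r^2 - 1 r - 6 = 0; roots r_1 = 3, r_2 = -2


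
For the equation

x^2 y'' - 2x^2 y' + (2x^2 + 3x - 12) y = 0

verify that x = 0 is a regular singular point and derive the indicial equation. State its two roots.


Divide by x^2 to reach normal form y'' + P_1(x) y' + P_2(x) y = 0 with P_1(x) = -2 and P_2(x) = 2 + 3/x - 12/x^2.
x = 0 is a singular point because the y-coefficient 2 + 3/x - 12/x^2 has a pole at x = 0.
It is a regular singular point because x P_1(x) = p(x) = -2x and x^2 P_2(x) = q(x) = 2x^2 + 3x - 12 are polynomials, hence analytic at x = 0.
p(0) = 0,  q(0) = -12.
Indicial equation: r(r-1) + p(0) r + q(0) = 0, i.e. r^2 + (p(0) - 1) r + q(0) = 0, i.e. r^2 - 1 r - 12 = 0.
Discriminant: (-1)^2 - 4(-12) = 49, so r = (1 ± 7)/2.
Solving: r_1 = 4, r_2 = -3.

indicial: r^2 - 1 r - 12 = 0; roots r_1 = 4, r_2 = -3
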